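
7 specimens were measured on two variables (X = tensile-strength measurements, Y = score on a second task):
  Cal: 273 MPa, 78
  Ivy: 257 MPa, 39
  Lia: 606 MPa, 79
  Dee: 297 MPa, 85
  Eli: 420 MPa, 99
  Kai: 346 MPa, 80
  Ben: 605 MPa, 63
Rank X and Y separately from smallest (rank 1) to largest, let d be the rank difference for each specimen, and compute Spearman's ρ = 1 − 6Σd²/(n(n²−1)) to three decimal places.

0.286

Ranks of variable 1: 2, 1, 7, 3, 5, 4, 6
Ranks of variable 2: 3, 1, 4, 6, 7, 5, 2
d = r₁ − r₂: -1, 0, 3, -3, -2, -1, 4
d²: 1, 0, 9, 9, 4, 1, 16; Σd² = 40
ρ = 1 − 6·40/(7·48) = 1 − 240/336 = 0.286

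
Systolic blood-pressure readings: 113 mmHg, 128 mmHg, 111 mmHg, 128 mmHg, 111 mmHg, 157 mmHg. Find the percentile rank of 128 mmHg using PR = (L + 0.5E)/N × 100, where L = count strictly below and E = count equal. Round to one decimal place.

66.7

N = 6.
Strictly below 128: 3. Equal to 128: 2.
PR = (3 + 0.5·2)/6 × 100 = 66.7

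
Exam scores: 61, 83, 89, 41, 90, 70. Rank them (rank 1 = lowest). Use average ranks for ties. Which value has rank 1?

41

Sorted (ascending): 41, 61, 70, 83, 89, 90
No ties — each value takes its position as its rank.
Rank 1 → value 41.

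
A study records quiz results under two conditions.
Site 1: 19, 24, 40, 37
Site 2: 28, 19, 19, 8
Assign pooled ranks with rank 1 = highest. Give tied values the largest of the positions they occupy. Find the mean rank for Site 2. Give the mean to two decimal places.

6.25

Sorted (descending): 40, 37, 28, 24, 19, 19, 19, 8
The 3 values of 19 occupy positions 5–7 → each gets rank 7.
Site 2 values → pooled ranks: 28→3, 19→7, 19→7, 8→8
Mean rank = (3 + 7 + 7 + 8) / 4 = 6.25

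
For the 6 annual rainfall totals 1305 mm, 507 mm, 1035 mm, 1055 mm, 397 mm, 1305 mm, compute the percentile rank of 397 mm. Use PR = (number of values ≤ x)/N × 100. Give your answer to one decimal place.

N = 6.
Strictly below 397: 0. Equal to 397: 1.
PR = 1/6 × 100 = 16.7

16.7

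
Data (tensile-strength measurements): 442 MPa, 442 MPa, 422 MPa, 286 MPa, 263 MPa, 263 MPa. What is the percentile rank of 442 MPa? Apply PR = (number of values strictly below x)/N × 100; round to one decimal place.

66.7

N = 6.
Strictly below 442: 4. Equal to 442: 2.
PR = 4/6 × 100 = 66.7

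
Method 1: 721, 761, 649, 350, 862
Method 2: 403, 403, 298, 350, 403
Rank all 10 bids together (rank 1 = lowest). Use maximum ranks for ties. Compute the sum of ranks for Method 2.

Sorted (ascending): 298, 350, 350, 403, 403, 403, 649, 721, 761, 862
The 2 values of 350 occupy positions 2–3 → each gets rank 3.
The 3 values of 403 occupy positions 4–6 → each gets rank 6.
Method 2 values → pooled ranks: 403→6, 403→6, 298→1, 350→3, 403→6
Rank sum = 6 + 6 + 1 + 3 + 6 = 22

22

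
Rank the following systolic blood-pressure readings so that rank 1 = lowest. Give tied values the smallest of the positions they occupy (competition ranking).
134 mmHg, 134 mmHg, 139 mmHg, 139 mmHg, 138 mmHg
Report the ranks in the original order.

Sorted (ascending): 134, 134, 138, 139, 139
The 2 values of 134 occupy positions 1–2 → each gets rank 1.
The 2 values of 139 occupy positions 4–5 → each gets rank 4.

1, 1, 4, 4, 3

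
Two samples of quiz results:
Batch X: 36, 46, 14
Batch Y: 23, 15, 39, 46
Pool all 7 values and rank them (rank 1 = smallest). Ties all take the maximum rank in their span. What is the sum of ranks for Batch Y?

17

Sorted (ascending): 14, 15, 23, 36, 39, 46, 46
The 2 values of 46 occupy positions 6–7 → each gets rank 7.
Batch Y values → pooled ranks: 23→3, 15→2, 39→5, 46→7
Rank sum = 3 + 2 + 5 + 7 = 17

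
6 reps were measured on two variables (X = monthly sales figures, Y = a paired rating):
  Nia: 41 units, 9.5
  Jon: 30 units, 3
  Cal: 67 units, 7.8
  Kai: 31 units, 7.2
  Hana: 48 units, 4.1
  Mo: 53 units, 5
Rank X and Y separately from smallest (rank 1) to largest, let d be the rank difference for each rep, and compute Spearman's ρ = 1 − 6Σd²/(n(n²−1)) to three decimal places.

0.371

Ranks of variable 1: 3, 1, 6, 2, 4, 5
Ranks of variable 2: 6, 1, 5, 4, 2, 3
d = r₁ − r₂: -3, 0, 1, -2, 2, 2
d²: 9, 0, 1, 4, 4, 4; Σd² = 22
ρ = 1 − 6·22/(6·35) = 1 − 132/210 = 0.371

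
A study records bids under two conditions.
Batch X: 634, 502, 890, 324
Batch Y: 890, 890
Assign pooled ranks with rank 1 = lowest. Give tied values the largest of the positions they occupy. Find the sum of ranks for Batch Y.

12

Sorted (ascending): 324, 502, 634, 890, 890, 890
The 3 values of 890 occupy positions 4–6 → each gets rank 6.
Batch Y values → pooled ranks: 890→6, 890→6
Rank sum = 6 + 6 = 12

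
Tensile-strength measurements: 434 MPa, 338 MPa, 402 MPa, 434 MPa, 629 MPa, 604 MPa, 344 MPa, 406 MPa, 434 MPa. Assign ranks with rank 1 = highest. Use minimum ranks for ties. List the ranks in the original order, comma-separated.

3, 9, 7, 3, 1, 2, 8, 6, 3

Sorted (descending): 629, 604, 434, 434, 434, 406, 402, 344, 338
The 3 values of 434 occupy positions 3–5 → each gets rank 3.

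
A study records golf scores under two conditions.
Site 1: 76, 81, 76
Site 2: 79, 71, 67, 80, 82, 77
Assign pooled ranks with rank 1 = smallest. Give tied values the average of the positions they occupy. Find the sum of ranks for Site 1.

Sorted (ascending): 67, 71, 76, 76, 77, 79, 80, 81, 82
The 2 values of 76 occupy positions 3–4 → average rank (3+4)/2 = 3.5.
Site 1 values → pooled ranks: 76→3.5, 81→8, 76→3.5
Rank sum = 3.5 + 8 + 3.5 = 15

15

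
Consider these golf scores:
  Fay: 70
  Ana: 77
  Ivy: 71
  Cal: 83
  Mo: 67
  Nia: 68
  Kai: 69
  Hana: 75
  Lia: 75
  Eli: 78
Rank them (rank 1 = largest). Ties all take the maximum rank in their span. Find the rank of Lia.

Sorted (descending): 83, 78, 77, 75, 75, 71, 70, 69, 68, 67
The 2 values of 75 occupy positions 4–5 → each gets rank 5.
Lia has value 75 → rank 5.

5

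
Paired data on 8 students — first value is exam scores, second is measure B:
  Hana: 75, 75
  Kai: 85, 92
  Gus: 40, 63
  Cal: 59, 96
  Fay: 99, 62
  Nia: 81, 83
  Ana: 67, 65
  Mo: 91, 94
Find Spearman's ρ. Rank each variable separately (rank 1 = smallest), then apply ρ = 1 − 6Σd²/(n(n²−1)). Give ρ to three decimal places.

-0.024

Ranks of variable 1: 4, 6, 1, 2, 8, 5, 3, 7
Ranks of variable 2: 4, 6, 2, 8, 1, 5, 3, 7
d = r₁ − r₂: 0, 0, -1, -6, 7, 0, 0, 0
d²: 0, 0, 1, 36, 49, 0, 0, 0; Σd² = 86
ρ = 1 − 6·86/(8·63) = 1 − 516/504 = -0.024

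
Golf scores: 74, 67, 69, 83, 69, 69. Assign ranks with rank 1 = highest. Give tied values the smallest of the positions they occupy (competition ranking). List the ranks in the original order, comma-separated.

Sorted (descending): 83, 74, 69, 69, 69, 67
The 3 values of 69 occupy positions 3–5 → each gets rank 3.

2, 6, 3, 1, 3, 3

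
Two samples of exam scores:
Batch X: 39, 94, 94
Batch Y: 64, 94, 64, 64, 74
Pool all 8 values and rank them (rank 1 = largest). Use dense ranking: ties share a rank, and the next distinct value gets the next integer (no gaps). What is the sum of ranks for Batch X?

6

Sorted (descending): 94, 94, 94, 74, 64, 64, 64, 39
The 3 values of 94 share dense rank 1.
The 3 values of 64 share dense rank 3.
Remaining distinct values take the next consecutive integers.
Batch X values → pooled ranks: 39→4, 94→1, 94→1
Rank sum = 4 + 1 + 1 = 6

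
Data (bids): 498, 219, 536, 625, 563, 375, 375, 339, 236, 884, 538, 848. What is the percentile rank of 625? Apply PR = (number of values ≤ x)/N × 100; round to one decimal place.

N = 12.
Strictly below 625: 9. Equal to 625: 1.
PR = 10/12 × 100 = 83.3

83.3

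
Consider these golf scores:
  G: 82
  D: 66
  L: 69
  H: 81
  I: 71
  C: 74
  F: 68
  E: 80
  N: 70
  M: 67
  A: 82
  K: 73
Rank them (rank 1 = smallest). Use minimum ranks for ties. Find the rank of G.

11

Sorted (ascending): 66, 67, 68, 69, 70, 71, 73, 74, 80, 81, 82, 82
The 2 values of 82 occupy positions 11–12 → each gets rank 11.
G has value 82 → rank 11.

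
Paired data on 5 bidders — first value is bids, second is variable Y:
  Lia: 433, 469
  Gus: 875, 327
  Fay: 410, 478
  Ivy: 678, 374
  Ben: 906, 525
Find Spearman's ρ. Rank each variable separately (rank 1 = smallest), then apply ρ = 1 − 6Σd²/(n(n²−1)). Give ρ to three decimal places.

Ranks of variable 1: 2, 4, 1, 3, 5
Ranks of variable 2: 3, 1, 4, 2, 5
d = r₁ − r₂: -1, 3, -3, 1, 0
d²: 1, 9, 9, 1, 0; Σd² = 20
ρ = 1 − 6·20/(5·24) = 1 − 120/120 = 0.000

0.000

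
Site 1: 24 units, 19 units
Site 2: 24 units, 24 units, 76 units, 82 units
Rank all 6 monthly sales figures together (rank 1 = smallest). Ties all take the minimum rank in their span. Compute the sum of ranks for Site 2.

15

Sorted (ascending): 19, 24, 24, 24, 76, 82
The 3 values of 24 occupy positions 2–4 → each gets rank 2.
Site 2 values → pooled ranks: 24→2, 24→2, 76→5, 82→6
Rank sum = 2 + 2 + 5 + 6 = 15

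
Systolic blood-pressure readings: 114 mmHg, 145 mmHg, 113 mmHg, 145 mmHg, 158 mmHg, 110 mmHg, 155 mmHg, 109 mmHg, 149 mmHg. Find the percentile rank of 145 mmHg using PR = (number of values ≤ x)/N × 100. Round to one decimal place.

66.7

N = 9.
Strictly below 145: 4. Equal to 145: 2.
PR = 6/9 × 100 = 66.7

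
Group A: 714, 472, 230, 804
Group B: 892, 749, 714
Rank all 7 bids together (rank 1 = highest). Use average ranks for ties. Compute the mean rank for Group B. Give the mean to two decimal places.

Sorted (descending): 892, 804, 749, 714, 714, 472, 230
The 2 values of 714 occupy positions 4–5 → average rank (4+5)/2 = 4.5.
Group B values → pooled ranks: 892→1, 749→3, 714→4.5
Mean rank = (1 + 3 + 4.5) / 3 = 2.83

2.83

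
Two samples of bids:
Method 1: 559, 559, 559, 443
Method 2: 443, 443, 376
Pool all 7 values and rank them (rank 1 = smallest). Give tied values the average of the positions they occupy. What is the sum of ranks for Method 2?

7

Sorted (ascending): 376, 443, 443, 443, 559, 559, 559
The 3 values of 443 occupy positions 2–4 → average rank 3.
The 3 values of 559 occupy positions 5–7 → average rank 6.
Method 2 values → pooled ranks: 443→3, 443→3, 376→1
Rank sum = 3 + 3 + 1 = 7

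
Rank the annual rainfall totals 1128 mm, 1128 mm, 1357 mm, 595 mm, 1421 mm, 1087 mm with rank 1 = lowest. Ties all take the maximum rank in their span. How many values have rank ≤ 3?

Sorted (ascending): 595, 1087, 1128, 1128, 1357, 1421
The 2 values of 1128 occupy positions 3–4 → each gets rank 4.
Ranks ≤ 3: {1, 2} → 2 values.

2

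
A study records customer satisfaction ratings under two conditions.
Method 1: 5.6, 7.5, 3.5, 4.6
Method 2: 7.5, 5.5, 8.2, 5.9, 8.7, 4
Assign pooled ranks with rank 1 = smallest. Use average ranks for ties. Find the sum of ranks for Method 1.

16.5

Sorted (ascending): 3.5, 4, 4.6, 5.5, 5.6, 5.9, 7.5, 7.5, 8.2, 8.7
The 2 values of 7.5 occupy positions 7–8 → average rank (7+8)/2 = 7.5.
Method 1 values → pooled ranks: 5.6→5, 7.5→7.5, 3.5→1, 4.6→3
Rank sum = 5 + 7.5 + 1 + 3 = 16.5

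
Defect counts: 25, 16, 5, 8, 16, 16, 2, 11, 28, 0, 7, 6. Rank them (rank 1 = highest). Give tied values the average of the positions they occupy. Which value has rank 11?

2

Sorted (descending): 28, 25, 16, 16, 16, 11, 8, 7, 6, 5, 2, 0
The 3 values of 16 occupy positions 3–5 → average rank 4.
Rank 11 → value 2.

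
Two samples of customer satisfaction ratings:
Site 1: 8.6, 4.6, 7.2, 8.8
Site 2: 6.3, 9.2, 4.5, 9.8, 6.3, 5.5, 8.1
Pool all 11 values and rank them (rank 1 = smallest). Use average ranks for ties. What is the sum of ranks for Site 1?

Sorted (ascending): 4.5, 4.6, 5.5, 6.3, 6.3, 7.2, 8.1, 8.6, 8.8, 9.2, 9.8
The 2 values of 6.3 occupy positions 4–5 → average rank (4+5)/2 = 4.5.
Site 1 values → pooled ranks: 8.6→8, 4.6→2, 7.2→6, 8.8→9
Rank sum = 8 + 2 + 6 + 9 = 25

25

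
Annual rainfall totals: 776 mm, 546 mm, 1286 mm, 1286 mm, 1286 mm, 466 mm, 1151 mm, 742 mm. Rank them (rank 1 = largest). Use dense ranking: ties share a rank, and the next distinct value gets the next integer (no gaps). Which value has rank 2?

Sorted (descending): 1286, 1286, 1286, 1151, 776, 742, 546, 466
The 3 values of 1286 share dense rank 1.
Remaining distinct values take the next consecutive integers.
Rank 2 → value 1151.

1151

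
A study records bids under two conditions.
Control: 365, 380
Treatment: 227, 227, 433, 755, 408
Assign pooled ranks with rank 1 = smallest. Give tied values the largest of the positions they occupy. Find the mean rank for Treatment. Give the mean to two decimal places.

4.40

Sorted (ascending): 227, 227, 365, 380, 408, 433, 755
The 2 values of 227 occupy positions 1–2 → each gets rank 2.
Treatment values → pooled ranks: 227→2, 227→2, 433→6, 755→7, 408→5
Mean rank = (2 + 2 + 6 + 7 + 5) / 5 = 4.40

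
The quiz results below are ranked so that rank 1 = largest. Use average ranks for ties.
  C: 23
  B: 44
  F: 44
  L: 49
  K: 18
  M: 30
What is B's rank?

Sorted (descending): 49, 44, 44, 30, 23, 18
The 2 values of 44 occupy positions 2–3 → average rank (2+3)/2 = 2.5.
B has value 44 → rank 2.5.

2.5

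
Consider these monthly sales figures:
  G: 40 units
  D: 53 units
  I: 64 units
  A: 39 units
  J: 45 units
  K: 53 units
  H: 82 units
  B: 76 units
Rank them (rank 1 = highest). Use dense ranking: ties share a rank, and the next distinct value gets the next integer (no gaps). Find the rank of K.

Sorted (descending): 82, 76, 64, 53, 53, 45, 40, 39
The 2 values of 53 share dense rank 4.
Remaining distinct values take the next consecutive integers.
K has value 53 units → rank 4.

4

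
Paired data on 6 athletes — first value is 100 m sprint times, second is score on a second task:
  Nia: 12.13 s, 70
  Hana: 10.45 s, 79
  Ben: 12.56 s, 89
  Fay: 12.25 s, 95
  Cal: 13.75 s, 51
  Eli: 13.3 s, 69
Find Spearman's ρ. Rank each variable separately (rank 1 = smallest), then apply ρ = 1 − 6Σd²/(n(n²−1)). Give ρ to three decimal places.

Ranks of variable 1: 2, 1, 4, 3, 6, 5
Ranks of variable 2: 3, 4, 5, 6, 1, 2
d = r₁ − r₂: -1, -3, -1, -3, 5, 3
d²: 1, 9, 1, 9, 25, 9; Σd² = 54
ρ = 1 − 6·54/(6·35) = 1 − 324/210 = -0.543

-0.543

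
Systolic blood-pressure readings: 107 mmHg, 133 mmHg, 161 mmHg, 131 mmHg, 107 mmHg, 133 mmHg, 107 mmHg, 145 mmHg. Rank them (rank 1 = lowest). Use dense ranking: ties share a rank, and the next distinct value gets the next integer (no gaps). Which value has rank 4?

145

Sorted (ascending): 107, 107, 107, 131, 133, 133, 145, 161
The 3 values of 107 share dense rank 1.
The 2 values of 133 share dense rank 3.
Remaining distinct values take the next consecutive integers.
Rank 4 → value 145.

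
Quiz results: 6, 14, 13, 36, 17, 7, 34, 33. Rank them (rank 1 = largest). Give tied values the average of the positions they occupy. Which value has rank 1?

Sorted (descending): 36, 34, 33, 17, 14, 13, 7, 6
No ties — each value takes its position as its rank.
Rank 1 → value 36.

36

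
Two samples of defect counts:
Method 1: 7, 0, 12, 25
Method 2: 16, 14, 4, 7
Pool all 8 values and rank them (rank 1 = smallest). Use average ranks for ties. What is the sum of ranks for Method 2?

18.5

Sorted (ascending): 0, 4, 7, 7, 12, 14, 16, 25
The 2 values of 7 occupy positions 3–4 → average rank (3+4)/2 = 3.5.
Method 2 values → pooled ranks: 16→7, 14→6, 4→2, 7→3.5
Rank sum = 7 + 6 + 2 + 3.5 = 18.5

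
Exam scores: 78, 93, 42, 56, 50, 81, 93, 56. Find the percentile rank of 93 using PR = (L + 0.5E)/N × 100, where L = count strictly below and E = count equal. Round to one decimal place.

87.5

N = 8.
Strictly below 93: 6. Equal to 93: 2.
PR = (6 + 0.5·2)/8 × 100 = 87.5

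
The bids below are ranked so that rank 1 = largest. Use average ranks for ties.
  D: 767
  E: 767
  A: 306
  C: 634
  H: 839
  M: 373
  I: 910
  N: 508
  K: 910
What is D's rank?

4.5

Sorted (descending): 910, 910, 839, 767, 767, 634, 508, 373, 306
The 2 values of 910 occupy positions 1–2 → average rank (1+2)/2 = 1.5.
The 2 values of 767 occupy positions 4–5 → average rank (4+5)/2 = 4.5.
D has value 767 → rank 4.5.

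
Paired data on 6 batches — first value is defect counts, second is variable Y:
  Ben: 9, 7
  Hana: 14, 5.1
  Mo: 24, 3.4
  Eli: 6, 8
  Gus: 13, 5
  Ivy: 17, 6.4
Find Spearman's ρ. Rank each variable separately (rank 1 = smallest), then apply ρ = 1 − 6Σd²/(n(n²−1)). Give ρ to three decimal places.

-0.771

Ranks of variable 1: 2, 4, 6, 1, 3, 5
Ranks of variable 2: 5, 3, 1, 6, 2, 4
d = r₁ − r₂: -3, 1, 5, -5, 1, 1
d²: 9, 1, 25, 25, 1, 1; Σd² = 62
ρ = 1 − 6·62/(6·35) = 1 − 372/210 = -0.771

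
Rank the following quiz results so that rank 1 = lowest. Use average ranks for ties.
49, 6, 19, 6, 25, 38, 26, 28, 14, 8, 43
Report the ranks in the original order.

Sorted (ascending): 6, 6, 8, 14, 19, 25, 26, 28, 38, 43, 49
The 2 values of 6 occupy positions 1–2 → average rank (1+2)/2 = 1.5.

11, 1.5, 5, 1.5, 6, 9, 7, 8, 4, 3, 10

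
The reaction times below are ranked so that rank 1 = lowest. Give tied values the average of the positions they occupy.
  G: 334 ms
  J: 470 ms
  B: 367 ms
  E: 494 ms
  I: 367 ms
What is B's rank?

Sorted (ascending): 334, 367, 367, 470, 494
The 2 values of 367 occupy positions 2–3 → average rank (2+3)/2 = 2.5.
B has value 367 ms → rank 2.5.

2.5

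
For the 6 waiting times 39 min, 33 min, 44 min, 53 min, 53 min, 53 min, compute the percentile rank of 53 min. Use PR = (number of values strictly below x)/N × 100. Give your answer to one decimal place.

N = 6.
Strictly below 53: 3. Equal to 53: 3.
PR = 3/6 × 100 = 50.0

50.0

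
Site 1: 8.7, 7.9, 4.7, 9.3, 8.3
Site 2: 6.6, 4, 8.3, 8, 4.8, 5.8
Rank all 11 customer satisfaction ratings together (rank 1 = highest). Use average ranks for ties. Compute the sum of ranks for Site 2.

Sorted (descending): 9.3, 8.7, 8.3, 8.3, 8, 7.9, 6.6, 5.8, 4.8, 4.7, 4
The 2 values of 8.3 occupy positions 3–4 → average rank (3+4)/2 = 3.5.
Site 2 values → pooled ranks: 6.6→7, 4→11, 8.3→3.5, 8→5, 4.8→9, 5.8→8
Rank sum = 7 + 11 + 3.5 + 5 + 9 + 8 = 43.5

43.5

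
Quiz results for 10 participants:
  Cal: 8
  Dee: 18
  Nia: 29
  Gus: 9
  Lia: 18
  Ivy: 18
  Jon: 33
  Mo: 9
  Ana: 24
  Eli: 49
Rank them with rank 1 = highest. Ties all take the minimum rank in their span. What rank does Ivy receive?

5

Sorted (descending): 49, 33, 29, 24, 18, 18, 18, 9, 9, 8
The 3 values of 18 occupy positions 5–7 → each gets rank 5.
The 2 values of 9 occupy positions 8–9 → each gets rank 8.
Ivy has value 18 → rank 5.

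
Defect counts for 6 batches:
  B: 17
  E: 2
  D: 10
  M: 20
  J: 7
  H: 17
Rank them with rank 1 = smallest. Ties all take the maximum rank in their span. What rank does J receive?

Sorted (ascending): 2, 7, 10, 17, 17, 20
The 2 values of 17 occupy positions 4–5 → each gets rank 5.
J has value 7 → rank 2.

2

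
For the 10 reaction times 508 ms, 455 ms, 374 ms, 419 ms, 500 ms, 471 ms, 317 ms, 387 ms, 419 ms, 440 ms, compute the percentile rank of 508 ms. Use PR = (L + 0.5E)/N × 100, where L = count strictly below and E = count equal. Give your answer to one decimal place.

N = 10.
Strictly below 508: 9. Equal to 508: 1.
PR = (9 + 0.5·1)/10 × 100 = 95.0

95.0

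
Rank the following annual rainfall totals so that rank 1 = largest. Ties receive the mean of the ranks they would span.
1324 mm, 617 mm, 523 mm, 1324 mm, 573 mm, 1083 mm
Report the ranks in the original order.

Sorted (descending): 1324, 1324, 1083, 617, 573, 523
The 2 values of 1324 occupy positions 1–2 → average rank (1+2)/2 = 1.5.

1.5, 4, 6, 1.5, 5, 3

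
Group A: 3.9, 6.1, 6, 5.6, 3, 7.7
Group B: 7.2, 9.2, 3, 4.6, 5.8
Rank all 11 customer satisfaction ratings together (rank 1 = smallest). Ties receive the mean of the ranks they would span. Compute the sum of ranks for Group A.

Sorted (ascending): 3, 3, 3.9, 4.6, 5.6, 5.8, 6, 6.1, 7.2, 7.7, 9.2
The 2 values of 3 occupy positions 1–2 → average rank (1+2)/2 = 1.5.
Group A values → pooled ranks: 3.9→3, 6.1→8, 6→7, 5.6→5, 3→1.5, 7.7→10
Rank sum = 3 + 8 + 7 + 5 + 1.5 + 10 = 34.5

34.5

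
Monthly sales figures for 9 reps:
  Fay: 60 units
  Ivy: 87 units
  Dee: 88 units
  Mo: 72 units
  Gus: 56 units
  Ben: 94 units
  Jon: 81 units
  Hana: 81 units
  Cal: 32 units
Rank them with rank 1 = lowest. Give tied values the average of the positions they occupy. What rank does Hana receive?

5.5

Sorted (ascending): 32, 56, 60, 72, 81, 81, 87, 88, 94
The 2 values of 81 occupy positions 5–6 → average rank (5+6)/2 = 5.5.
Hana has value 81 units → rank 5.5.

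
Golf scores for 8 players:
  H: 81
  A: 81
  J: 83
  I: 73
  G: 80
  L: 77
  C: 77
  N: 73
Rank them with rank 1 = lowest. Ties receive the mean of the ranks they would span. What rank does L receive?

Sorted (ascending): 73, 73, 77, 77, 80, 81, 81, 83
The 2 values of 73 occupy positions 1–2 → average rank (1+2)/2 = 1.5.
The 2 values of 77 occupy positions 3–4 → average rank (3+4)/2 = 3.5.
The 2 values of 81 occupy positions 6–7 → average rank (6+7)/2 = 6.5.
L has value 77 → rank 3.5.

3.5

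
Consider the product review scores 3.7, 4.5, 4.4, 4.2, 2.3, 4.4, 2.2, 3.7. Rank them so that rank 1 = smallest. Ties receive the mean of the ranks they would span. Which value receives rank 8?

Sorted (ascending): 2.2, 2.3, 3.7, 3.7, 4.2, 4.4, 4.4, 4.5
The 2 values of 3.7 occupy positions 3–4 → average rank (3+4)/2 = 3.5.
The 2 values of 4.4 occupy positions 6–7 → average rank (6+7)/2 = 6.5.
Rank 8 → value 4.5.

4.5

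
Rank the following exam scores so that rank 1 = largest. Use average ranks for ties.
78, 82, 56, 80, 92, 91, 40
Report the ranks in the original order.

Sorted (descending): 92, 91, 82, 80, 78, 56, 40
No ties — each value takes its position as its rank.

5, 3, 6, 4, 1, 2, 7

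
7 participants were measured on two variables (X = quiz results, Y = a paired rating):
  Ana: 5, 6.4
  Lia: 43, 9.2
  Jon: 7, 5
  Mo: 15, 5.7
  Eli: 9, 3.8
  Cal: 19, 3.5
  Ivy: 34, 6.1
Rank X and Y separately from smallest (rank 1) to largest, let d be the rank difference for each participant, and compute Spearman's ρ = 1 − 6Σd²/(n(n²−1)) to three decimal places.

0.214

Ranks of variable 1: 1, 7, 2, 4, 3, 5, 6
Ranks of variable 2: 6, 7, 3, 4, 2, 1, 5
d = r₁ − r₂: -5, 0, -1, 0, 1, 4, 1
d²: 25, 0, 1, 0, 1, 16, 1; Σd² = 44
ρ = 1 − 6·44/(7·48) = 1 − 264/336 = 0.214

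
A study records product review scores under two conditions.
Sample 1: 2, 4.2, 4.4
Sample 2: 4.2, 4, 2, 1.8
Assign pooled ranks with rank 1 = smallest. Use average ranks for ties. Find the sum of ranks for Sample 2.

Sorted (ascending): 1.8, 2, 2, 4, 4.2, 4.2, 4.4
The 2 values of 2 occupy positions 2–3 → average rank (2+3)/2 = 2.5.
The 2 values of 4.2 occupy positions 5–6 → average rank (5+6)/2 = 5.5.
Sample 2 values → pooled ranks: 4.2→5.5, 4→4, 2→2.5, 1.8→1
Rank sum = 5.5 + 4 + 2.5 + 1 = 13

13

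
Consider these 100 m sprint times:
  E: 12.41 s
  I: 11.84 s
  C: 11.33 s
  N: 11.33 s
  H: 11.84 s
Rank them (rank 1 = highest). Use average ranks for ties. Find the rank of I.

2.5

Sorted (descending): 12.41, 11.84, 11.84, 11.33, 11.33
The 2 values of 11.84 occupy positions 2–3 → average rank (2+3)/2 = 2.5.
The 2 values of 11.33 occupy positions 4–5 → average rank (4+5)/2 = 4.5.
I has value 11.84 s → rank 2.5.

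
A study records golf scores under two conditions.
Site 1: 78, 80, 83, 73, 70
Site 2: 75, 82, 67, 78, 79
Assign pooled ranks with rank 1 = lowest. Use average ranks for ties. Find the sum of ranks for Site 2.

26.5

Sorted (ascending): 67, 70, 73, 75, 78, 78, 79, 80, 82, 83
The 2 values of 78 occupy positions 5–6 → average rank (5+6)/2 = 5.5.
Site 2 values → pooled ranks: 75→4, 82→9, 67→1, 78→5.5, 79→7
Rank sum = 4 + 9 + 1 + 5.5 + 7 = 26.5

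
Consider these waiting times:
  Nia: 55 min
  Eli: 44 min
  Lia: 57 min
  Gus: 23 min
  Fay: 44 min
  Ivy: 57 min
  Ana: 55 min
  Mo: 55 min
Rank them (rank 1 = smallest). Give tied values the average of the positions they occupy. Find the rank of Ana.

5

Sorted (ascending): 23, 44, 44, 55, 55, 55, 57, 57
The 2 values of 44 occupy positions 2–3 → average rank (2+3)/2 = 2.5.
The 3 values of 55 occupy positions 4–6 → average rank 5.
The 2 values of 57 occupy positions 7–8 → average rank (7+8)/2 = 7.5.
Ana has value 55 min → rank 5.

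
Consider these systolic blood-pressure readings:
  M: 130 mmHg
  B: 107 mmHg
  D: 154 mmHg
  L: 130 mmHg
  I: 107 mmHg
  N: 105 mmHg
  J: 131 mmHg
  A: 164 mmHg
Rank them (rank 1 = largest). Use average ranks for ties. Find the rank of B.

Sorted (descending): 164, 154, 131, 130, 130, 107, 107, 105
The 2 values of 130 occupy positions 4–5 → average rank (4+5)/2 = 4.5.
The 2 values of 107 occupy positions 6–7 → average rank (6+7)/2 = 6.5.
B has value 107 mmHg → rank 6.5.

6.5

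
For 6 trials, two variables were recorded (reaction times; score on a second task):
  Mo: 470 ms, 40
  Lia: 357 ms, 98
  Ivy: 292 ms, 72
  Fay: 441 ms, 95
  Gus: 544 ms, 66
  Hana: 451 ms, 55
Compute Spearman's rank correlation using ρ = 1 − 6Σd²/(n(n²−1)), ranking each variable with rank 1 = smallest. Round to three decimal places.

Ranks of variable 1: 5, 2, 1, 3, 6, 4
Ranks of variable 2: 1, 6, 4, 5, 3, 2
d = r₁ − r₂: 4, -4, -3, -2, 3, 2
d²: 16, 16, 9, 4, 9, 4; Σd² = 58
ρ = 1 − 6·58/(6·35) = 1 − 348/210 = -0.657

-0.657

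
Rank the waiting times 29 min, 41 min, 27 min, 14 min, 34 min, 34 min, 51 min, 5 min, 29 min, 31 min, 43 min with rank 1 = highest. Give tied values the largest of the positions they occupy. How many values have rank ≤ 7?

Sorted (descending): 51, 43, 41, 34, 34, 31, 29, 29, 27, 14, 5
The 2 values of 34 occupy positions 4–5 → each gets rank 5.
The 2 values of 29 occupy positions 7–8 → each gets rank 8.
Ranks ≤ 7: {1, 2, 3, 5, 5, 6} → 6 values.

6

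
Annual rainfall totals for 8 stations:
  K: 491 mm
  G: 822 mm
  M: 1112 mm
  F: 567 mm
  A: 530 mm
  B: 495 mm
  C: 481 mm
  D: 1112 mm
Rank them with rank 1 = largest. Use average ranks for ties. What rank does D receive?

1.5

Sorted (descending): 1112, 1112, 822, 567, 530, 495, 491, 481
The 2 values of 1112 occupy positions 1–2 → average rank (1+2)/2 = 1.5.
D has value 1112 mm → rank 1.5.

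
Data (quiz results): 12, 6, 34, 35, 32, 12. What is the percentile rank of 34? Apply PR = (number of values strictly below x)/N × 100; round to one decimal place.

N = 6.
Strictly below 34: 4. Equal to 34: 1.
PR = 4/6 × 100 = 66.7

66.7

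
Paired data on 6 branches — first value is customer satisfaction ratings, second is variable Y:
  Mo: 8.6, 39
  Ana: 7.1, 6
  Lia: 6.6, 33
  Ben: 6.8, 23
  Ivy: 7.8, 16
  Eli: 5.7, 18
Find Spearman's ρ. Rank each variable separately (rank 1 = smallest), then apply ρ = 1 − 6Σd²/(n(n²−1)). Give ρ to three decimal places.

Ranks of variable 1: 6, 4, 2, 3, 5, 1
Ranks of variable 2: 6, 1, 5, 4, 2, 3
d = r₁ − r₂: 0, 3, -3, -1, 3, -2
d²: 0, 9, 9, 1, 9, 4; Σd² = 32
ρ = 1 − 6·32/(6·35) = 1 − 192/210 = 0.086

0.086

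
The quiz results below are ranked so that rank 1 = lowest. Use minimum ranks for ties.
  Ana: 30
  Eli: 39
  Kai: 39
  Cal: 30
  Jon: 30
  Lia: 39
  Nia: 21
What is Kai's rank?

5

Sorted (ascending): 21, 30, 30, 30, 39, 39, 39
The 3 values of 30 occupy positions 2–4 → each gets rank 2.
The 3 values of 39 occupy positions 5–7 → each gets rank 5.
Kai has value 39 → rank 5.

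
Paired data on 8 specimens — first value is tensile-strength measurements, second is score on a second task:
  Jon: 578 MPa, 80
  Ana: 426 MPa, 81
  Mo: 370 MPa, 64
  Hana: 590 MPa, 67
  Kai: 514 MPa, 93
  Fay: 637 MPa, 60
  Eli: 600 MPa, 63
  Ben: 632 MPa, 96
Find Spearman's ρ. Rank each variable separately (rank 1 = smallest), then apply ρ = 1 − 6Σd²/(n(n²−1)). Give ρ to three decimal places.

Ranks of variable 1: 4, 2, 1, 5, 3, 8, 6, 7
Ranks of variable 2: 5, 6, 3, 4, 7, 1, 2, 8
d = r₁ − r₂: -1, -4, -2, 1, -4, 7, 4, -1
d²: 1, 16, 4, 1, 16, 49, 16, 1; Σd² = 104
ρ = 1 − 6·104/(8·63) = 1 − 624/504 = -0.238

-0.238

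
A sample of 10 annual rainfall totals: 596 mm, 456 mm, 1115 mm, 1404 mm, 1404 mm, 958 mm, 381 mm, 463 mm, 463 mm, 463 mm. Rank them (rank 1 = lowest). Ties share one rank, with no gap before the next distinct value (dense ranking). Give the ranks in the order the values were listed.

Sorted (ascending): 381, 456, 463, 463, 463, 596, 958, 1115, 1404, 1404
The 3 values of 463 share dense rank 3.
The 2 values of 1404 share dense rank 7.
Remaining distinct values take the next consecutive integers.

4, 2, 6, 7, 7, 5, 1, 3, 3, 3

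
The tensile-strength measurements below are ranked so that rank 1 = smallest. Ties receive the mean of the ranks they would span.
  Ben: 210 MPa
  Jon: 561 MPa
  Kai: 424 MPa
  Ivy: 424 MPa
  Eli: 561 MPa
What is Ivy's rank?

Sorted (ascending): 210, 424, 424, 561, 561
The 2 values of 424 occupy positions 2–3 → average rank (2+3)/2 = 2.5.
The 2 values of 561 occupy positions 4–5 → average rank (4+5)/2 = 4.5.
Ivy has value 424 MPa → rank 2.5.

2.5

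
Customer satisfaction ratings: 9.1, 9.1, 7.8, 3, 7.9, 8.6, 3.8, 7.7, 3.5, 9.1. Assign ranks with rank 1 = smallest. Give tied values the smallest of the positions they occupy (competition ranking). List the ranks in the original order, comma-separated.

8, 8, 5, 1, 6, 7, 3, 4, 2, 8

Sorted (ascending): 3, 3.5, 3.8, 7.7, 7.8, 7.9, 8.6, 9.1, 9.1, 9.1
The 3 values of 9.1 occupy positions 8–10 → each gets rank 8.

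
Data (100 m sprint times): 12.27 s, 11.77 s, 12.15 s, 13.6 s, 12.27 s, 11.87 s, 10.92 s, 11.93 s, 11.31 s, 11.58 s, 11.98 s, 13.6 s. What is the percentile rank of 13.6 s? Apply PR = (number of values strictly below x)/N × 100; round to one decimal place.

83.3

N = 12.
Strictly below 13.6: 10. Equal to 13.6: 2.
PR = 10/12 × 100 = 83.3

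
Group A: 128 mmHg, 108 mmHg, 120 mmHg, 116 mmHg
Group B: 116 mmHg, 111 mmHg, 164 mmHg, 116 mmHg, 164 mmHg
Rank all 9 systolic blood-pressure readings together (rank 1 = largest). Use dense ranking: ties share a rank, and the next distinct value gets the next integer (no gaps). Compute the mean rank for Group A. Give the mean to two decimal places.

Sorted (descending): 164, 164, 128, 120, 116, 116, 116, 111, 108
The 2 values of 164 share dense rank 1.
The 3 values of 116 share dense rank 4.
Remaining distinct values take the next consecutive integers.
Group A values → pooled ranks: 128→2, 108→6, 120→3, 116→4
Mean rank = (2 + 6 + 3 + 4) / 4 = 3.75

3.75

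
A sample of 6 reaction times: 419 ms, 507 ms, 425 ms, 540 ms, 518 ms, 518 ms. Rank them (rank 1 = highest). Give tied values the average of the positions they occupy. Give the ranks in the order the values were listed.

Sorted (descending): 540, 518, 518, 507, 425, 419
The 2 values of 518 occupy positions 2–3 → average rank (2+3)/2 = 2.5.

6, 4, 5, 1, 2.5, 2.5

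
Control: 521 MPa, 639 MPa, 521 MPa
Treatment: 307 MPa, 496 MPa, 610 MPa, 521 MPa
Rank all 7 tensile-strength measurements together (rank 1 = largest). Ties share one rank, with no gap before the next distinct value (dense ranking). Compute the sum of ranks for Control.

Sorted (descending): 639, 610, 521, 521, 521, 496, 307
The 3 values of 521 share dense rank 3.
Remaining distinct values take the next consecutive integers.
Control values → pooled ranks: 521→3, 639→1, 521→3
Rank sum = 3 + 1 + 3 = 7

7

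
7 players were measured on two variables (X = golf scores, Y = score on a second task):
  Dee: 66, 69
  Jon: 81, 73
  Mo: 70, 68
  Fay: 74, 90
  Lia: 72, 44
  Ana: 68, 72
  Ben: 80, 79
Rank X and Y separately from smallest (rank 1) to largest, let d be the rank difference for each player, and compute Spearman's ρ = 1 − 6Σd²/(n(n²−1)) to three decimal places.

Ranks of variable 1: 1, 7, 3, 5, 4, 2, 6
Ranks of variable 2: 3, 5, 2, 7, 1, 4, 6
d = r₁ − r₂: -2, 2, 1, -2, 3, -2, 0
d²: 4, 4, 1, 4, 9, 4, 0; Σd² = 26
ρ = 1 − 6·26/(7·48) = 1 − 156/336 = 0.536

0.536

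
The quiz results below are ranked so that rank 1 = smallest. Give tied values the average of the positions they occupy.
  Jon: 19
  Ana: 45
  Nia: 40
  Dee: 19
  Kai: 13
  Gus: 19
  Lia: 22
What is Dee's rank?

3

Sorted (ascending): 13, 19, 19, 19, 22, 40, 45
The 3 values of 19 occupy positions 2–4 → average rank 3.
Dee has value 19 → rank 3.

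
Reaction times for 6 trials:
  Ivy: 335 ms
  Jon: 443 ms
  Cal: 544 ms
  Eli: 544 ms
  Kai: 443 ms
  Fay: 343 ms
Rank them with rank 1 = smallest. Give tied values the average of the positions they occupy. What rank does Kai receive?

Sorted (ascending): 335, 343, 443, 443, 544, 544
The 2 values of 443 occupy positions 3–4 → average rank (3+4)/2 = 3.5.
The 2 values of 544 occupy positions 5–6 → average rank (5+6)/2 = 5.5.
Kai has value 443 ms → rank 3.5.

3.5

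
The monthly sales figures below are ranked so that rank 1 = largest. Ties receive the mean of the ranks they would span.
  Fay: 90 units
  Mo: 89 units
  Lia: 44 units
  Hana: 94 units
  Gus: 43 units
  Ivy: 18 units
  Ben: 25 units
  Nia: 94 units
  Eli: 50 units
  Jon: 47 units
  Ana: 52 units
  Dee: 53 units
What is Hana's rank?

1.5

Sorted (descending): 94, 94, 90, 89, 53, 52, 50, 47, 44, 43, 25, 18
The 2 values of 94 occupy positions 1–2 → average rank (1+2)/2 = 1.5.
Hana has value 94 units → rank 1.5.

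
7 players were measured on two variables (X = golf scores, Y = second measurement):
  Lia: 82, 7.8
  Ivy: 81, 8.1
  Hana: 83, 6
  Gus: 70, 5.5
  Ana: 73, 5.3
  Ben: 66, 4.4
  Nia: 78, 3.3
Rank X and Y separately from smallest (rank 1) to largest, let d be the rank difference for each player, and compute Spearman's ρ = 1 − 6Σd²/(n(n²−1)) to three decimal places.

0.607

Ranks of variable 1: 6, 5, 7, 2, 3, 1, 4
Ranks of variable 2: 6, 7, 5, 4, 3, 2, 1
d = r₁ − r₂: 0, -2, 2, -2, 0, -1, 3
d²: 0, 4, 4, 4, 0, 1, 9; Σd² = 22
ρ = 1 − 6·22/(7·48) = 1 − 132/336 = 0.607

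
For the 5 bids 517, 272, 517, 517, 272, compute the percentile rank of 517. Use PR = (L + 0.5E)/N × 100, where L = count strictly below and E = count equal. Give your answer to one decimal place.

N = 5.
Strictly below 517: 2. Equal to 517: 3.
PR = (2 + 0.5·3)/5 × 100 = 70.0

70.0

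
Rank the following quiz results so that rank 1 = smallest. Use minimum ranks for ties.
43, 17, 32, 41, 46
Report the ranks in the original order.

4, 1, 2, 3, 5

Sorted (ascending): 17, 32, 41, 43, 46
No ties — each value takes its position as its rank.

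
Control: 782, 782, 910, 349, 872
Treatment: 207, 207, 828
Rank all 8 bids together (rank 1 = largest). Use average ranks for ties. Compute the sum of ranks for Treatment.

Sorted (descending): 910, 872, 828, 782, 782, 349, 207, 207
The 2 values of 782 occupy positions 4–5 → average rank (4+5)/2 = 4.5.
The 2 values of 207 occupy positions 7–8 → average rank (7+8)/2 = 7.5.
Treatment values → pooled ranks: 207→7.5, 207→7.5, 828→3
Rank sum = 7.5 + 7.5 + 3 = 18

18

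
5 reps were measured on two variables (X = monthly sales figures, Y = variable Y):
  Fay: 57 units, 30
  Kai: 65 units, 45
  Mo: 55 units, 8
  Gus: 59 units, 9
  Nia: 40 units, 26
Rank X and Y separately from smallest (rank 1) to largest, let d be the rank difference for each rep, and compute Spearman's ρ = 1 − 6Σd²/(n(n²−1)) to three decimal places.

Ranks of variable 1: 3, 5, 2, 4, 1
Ranks of variable 2: 4, 5, 1, 2, 3
d = r₁ − r₂: -1, 0, 1, 2, -2
d²: 1, 0, 1, 4, 4; Σd² = 10
ρ = 1 − 6·10/(5·24) = 1 − 60/120 = 0.500

0.500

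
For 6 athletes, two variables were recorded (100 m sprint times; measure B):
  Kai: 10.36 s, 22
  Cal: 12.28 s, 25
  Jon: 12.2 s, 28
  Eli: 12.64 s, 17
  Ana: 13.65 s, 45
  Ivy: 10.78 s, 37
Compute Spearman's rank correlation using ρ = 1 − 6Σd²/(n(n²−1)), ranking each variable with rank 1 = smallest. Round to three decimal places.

Ranks of variable 1: 1, 4, 3, 5, 6, 2
Ranks of variable 2: 2, 3, 4, 1, 6, 5
d = r₁ − r₂: -1, 1, -1, 4, 0, -3
d²: 1, 1, 1, 16, 0, 9; Σd² = 28
ρ = 1 − 6·28/(6·35) = 1 − 168/210 = 0.200

0.200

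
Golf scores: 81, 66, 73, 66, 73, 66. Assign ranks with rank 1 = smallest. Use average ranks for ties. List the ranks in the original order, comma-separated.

6, 2, 4.5, 2, 4.5, 2

Sorted (ascending): 66, 66, 66, 73, 73, 81
The 3 values of 66 occupy positions 1–3 → average rank 2.
The 2 values of 73 occupy positions 4–5 → average rank (4+5)/2 = 4.5.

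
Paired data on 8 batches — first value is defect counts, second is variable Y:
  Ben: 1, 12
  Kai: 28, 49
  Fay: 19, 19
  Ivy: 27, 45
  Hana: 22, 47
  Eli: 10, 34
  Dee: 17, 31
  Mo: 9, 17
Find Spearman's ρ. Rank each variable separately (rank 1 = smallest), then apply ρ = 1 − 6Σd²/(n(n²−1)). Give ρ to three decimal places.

Ranks of variable 1: 1, 8, 5, 7, 6, 3, 4, 2
Ranks of variable 2: 1, 8, 3, 6, 7, 5, 4, 2
d = r₁ − r₂: 0, 0, 2, 1, -1, -2, 0, 0
d²: 0, 0, 4, 1, 1, 4, 0, 0; Σd² = 10
ρ = 1 − 6·10/(8·63) = 1 − 60/504 = 0.881

0.881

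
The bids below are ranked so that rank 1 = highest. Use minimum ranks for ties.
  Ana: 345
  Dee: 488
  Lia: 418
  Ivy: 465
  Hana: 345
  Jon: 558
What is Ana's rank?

Sorted (descending): 558, 488, 465, 418, 345, 345
The 2 values of 345 occupy positions 5–6 → each gets rank 5.
Ana has value 345 → rank 5.

5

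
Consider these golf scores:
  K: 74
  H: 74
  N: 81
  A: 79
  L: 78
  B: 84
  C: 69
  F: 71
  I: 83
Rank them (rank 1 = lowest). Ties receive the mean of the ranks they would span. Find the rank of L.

5

Sorted (ascending): 69, 71, 74, 74, 78, 79, 81, 83, 84
The 2 values of 74 occupy positions 3–4 → average rank (3+4)/2 = 3.5.
L has value 78 → rank 5.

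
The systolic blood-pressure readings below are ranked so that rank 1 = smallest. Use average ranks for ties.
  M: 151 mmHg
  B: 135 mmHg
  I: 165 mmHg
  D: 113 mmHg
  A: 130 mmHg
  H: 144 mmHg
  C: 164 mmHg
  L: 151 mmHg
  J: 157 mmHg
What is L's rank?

Sorted (ascending): 113, 130, 135, 144, 151, 151, 157, 164, 165
The 2 values of 151 occupy positions 5–6 → average rank (5+6)/2 = 5.5.
L has value 151 mmHg → rank 5.5.

5.5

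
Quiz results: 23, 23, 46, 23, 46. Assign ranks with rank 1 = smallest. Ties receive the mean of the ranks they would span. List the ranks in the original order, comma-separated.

Sorted (ascending): 23, 23, 23, 46, 46
The 3 values of 23 occupy positions 1–3 → average rank 2.
The 2 values of 46 occupy positions 4–5 → average rank (4+5)/2 = 4.5.

2, 2, 4.5, 2, 4.5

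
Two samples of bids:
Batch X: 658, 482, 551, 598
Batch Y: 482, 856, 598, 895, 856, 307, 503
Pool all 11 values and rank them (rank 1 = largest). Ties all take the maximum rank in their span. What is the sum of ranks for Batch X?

27

Sorted (descending): 895, 856, 856, 658, 598, 598, 551, 503, 482, 482, 307
The 2 values of 856 occupy positions 2–3 → each gets rank 3.
The 2 values of 598 occupy positions 5–6 → each gets rank 6.
The 2 values of 482 occupy positions 9–10 → each gets rank 10.
Batch X values → pooled ranks: 658→4, 482→10, 551→7, 598→6
Rank sum = 4 + 10 + 7 + 6 = 27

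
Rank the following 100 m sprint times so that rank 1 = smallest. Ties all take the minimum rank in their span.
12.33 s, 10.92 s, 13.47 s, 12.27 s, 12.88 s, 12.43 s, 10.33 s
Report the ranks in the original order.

Sorted (ascending): 10.33, 10.92, 12.27, 12.33, 12.43, 12.88, 13.47
No ties — each value takes its position as its rank.

4, 2, 7, 3, 6, 5, 1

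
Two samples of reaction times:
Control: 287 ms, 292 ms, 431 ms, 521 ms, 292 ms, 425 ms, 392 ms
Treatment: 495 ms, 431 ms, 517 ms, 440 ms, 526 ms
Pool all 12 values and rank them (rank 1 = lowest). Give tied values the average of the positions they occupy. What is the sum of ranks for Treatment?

45.5

Sorted (ascending): 287, 292, 292, 392, 425, 431, 431, 440, 495, 517, 521, 526
The 2 values of 292 occupy positions 2–3 → average rank (2+3)/2 = 2.5.
The 2 values of 431 occupy positions 6–7 → average rank (6+7)/2 = 6.5.
Treatment values → pooled ranks: 495→9, 431→6.5, 517→10, 440→8, 526→12
Rank sum = 9 + 6.5 + 10 + 8 + 12 = 45.5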